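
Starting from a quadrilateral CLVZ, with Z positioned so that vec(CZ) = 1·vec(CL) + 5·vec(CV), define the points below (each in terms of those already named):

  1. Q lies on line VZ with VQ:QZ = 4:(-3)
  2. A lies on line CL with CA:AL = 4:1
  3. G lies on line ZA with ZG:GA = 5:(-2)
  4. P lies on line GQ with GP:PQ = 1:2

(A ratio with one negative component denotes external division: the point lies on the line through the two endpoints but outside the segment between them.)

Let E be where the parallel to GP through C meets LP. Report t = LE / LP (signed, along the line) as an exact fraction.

Set C = (0, 0), L = (1, 0), V = (0, 1), Z = (1, 5); any affine frame gives the same invariant.
1. Q lies on line VZ with VQ:QZ = 4:(-3) ⇒ Q = (4, 17)
2. A lies on line CL with CA:AL = 4:1 ⇒ A = (4/5, 0)
3. G lies on line ZA with ZG:GA = 5:(-2) ⇒ G = (2/3, -10/3)
4. P lies on line GQ with GP:PQ = 1:2 ⇒ P = (16/9, 31/9)
through C parallel to GP: direction (10/9, 61/9); meets LP at E = (-310/117, -1891/117)
E = L + t·(P−L) with t = -61/13

t = -61/13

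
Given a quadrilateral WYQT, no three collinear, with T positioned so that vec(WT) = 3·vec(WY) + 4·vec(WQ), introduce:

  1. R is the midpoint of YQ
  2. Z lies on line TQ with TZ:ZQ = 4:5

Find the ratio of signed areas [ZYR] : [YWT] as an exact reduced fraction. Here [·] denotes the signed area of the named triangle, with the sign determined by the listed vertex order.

Choose coordinates W = (0, 0), Y = (1, 0), Q = (0, 1), T = (3, 4).
1. R is the midpoint of YQ ⇒ R = (1/2, 1/2)
2. Z lies on line TQ with TZ:ZQ = 4:5 ⇒ Z = (5/3, 8/3)
2·[ZYR] = -5/3, 2·[YWT] = -4
[ZYR]:[YWT] = -5/3:-4 = 5/12

[ZYR]:[YWT] = 5/12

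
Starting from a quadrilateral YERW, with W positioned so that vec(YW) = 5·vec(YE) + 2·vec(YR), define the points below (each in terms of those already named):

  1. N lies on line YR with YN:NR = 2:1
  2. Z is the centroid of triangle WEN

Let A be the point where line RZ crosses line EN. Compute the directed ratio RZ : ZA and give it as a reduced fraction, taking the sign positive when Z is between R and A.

Set Y = (0, 0), E = (1, 0), R = (0, 1), W = (5, 2); any affine frame gives the same invariant.
1. N lies on line YR with YN:NR = 2:1 ⇒ N = (0, 2/3)
2. Z is the centroid of triangle WEN ⇒ Z = (2, 8/9)
line RZ meets EN at A = (-6/11, 34/33)
Z = R + t·(A−R) with t = -11/3, so RZ:ZA = -11/3:14/3

RZ:ZA = -11/14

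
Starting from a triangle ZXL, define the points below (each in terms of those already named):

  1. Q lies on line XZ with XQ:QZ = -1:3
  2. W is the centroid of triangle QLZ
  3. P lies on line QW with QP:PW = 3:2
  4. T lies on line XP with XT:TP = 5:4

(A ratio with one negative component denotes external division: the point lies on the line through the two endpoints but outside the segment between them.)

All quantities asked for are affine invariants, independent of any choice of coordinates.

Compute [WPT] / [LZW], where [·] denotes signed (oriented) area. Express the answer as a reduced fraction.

Set Z = (0, 0), X = (1, 0), L = (0, 1); any affine frame gives the same invariant.
1. Q lies on line XZ with XQ:QZ = -1:3 ⇒ Q = (3/2, 0)
2. W is the centroid of triangle QLZ ⇒ W = (1/2, 1/3)
3. P lies on line QW with QP:PW = 3:2 ⇒ P = (9/10, 1/5)
4. T lies on line XP with XT:TP = 5:4 ⇒ T = (17/18, 1/9)
2·[WPT] = -4/135, 2·[LZW] = 1/2
[WPT]:[LZW] = -4/135:1/2 = -8/135

[WPT]:[LZW] = -8/135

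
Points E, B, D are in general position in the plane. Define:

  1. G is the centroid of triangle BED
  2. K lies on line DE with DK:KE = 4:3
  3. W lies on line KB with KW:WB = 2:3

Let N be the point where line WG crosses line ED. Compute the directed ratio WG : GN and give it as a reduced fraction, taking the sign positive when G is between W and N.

Assign E = (0, 0), B = (1, 0), D = (0, 1) — the answer is frame-independent, so this choice is without loss of generality.
1. G is the centroid of triangle BED ⇒ G = (1/3, 1/3)
2. K lies on line DE with DK:KE = 4:3 ⇒ K = (0, 3/7)
3. W lies on line KB with KW:WB = 2:3 ⇒ W = (2/5, 9/35)
line WG meets ED at N = (0, 5/7)
G = W + t·(N−W) with t = 1/6, so WG:GN = 1/6:5/6

WG:GN = 1/5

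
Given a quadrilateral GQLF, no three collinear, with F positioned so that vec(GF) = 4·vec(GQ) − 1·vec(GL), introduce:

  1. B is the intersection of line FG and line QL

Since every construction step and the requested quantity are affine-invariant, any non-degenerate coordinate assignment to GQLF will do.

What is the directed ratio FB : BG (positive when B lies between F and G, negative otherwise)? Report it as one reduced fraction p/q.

FB:BG = 2

Assign G = (0, 0), Q = (1, 0), L = (0, 1), F = (4, -1) — the answer is frame-independent, so this choice is without loss of generality.
1. B is the intersection of line FG and line QL ⇒ B = (4/3, -1/3)
B = F + t·(G−F) with t = 2/3, so FB:BG = t:(1−t) = 2/3:1/3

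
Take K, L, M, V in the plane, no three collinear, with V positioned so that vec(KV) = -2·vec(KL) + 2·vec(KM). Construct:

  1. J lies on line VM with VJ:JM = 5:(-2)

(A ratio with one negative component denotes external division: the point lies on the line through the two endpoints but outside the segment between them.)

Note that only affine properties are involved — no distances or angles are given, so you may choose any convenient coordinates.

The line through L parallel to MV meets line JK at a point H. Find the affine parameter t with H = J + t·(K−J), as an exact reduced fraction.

t = 1/2

Assign K = (0, 0), L = (1, 0), M = (0, 1), V = (-2, 2) — the answer is frame-independent, so this choice is without loss of generality.
1. J lies on line VM with VJ:JM = 5:(-2) ⇒ J = (4/3, 1/3)
through L parallel to MV: direction (-2, 1); meets JK at H = (2/3, 1/6)
H = J + t·(K−J) with t = 1/2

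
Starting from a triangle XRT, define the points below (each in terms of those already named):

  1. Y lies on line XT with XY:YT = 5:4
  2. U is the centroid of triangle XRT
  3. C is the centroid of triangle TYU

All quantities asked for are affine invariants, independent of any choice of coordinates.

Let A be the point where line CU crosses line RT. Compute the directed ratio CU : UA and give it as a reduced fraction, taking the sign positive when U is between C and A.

CU:UA = -2/9

Assign X = (0, 0), R = (1, 0), T = (0, 1) — the answer is frame-independent, so this choice is without loss of generality.
1. Y lies on line XT with XY:YT = 5:4 ⇒ Y = (0, 5/9)
2. U is the centroid of triangle XRT ⇒ U = (1/3, 1/3)
3. C is the centroid of triangle TYU ⇒ C = (1/9, 17/27)
line CU meets RT at A = (-2/3, 5/3)
U = C + t·(A−C) with t = -2/7, so CU:UA = -2/7:9/7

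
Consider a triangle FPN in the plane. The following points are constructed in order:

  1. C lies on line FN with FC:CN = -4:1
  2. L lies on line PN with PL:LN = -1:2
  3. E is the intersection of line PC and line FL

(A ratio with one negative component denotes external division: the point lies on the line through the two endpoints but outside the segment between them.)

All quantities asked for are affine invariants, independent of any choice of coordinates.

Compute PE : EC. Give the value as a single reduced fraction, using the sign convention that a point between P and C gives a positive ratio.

Work in coordinates with F = (0, 0), P = (1, 0), N = (0, 1).
1. C lies on line FN with FC:CN = -4:1 ⇒ C = (0, 4/3)
2. L lies on line PN with PL:LN = -1:2 ⇒ L = (2, -1)
3. E is the intersection of line PC and line FL ⇒ E = (8/5, -4/5)
E = P + t·(C−P) with t = -3/5, so PE:EC = t:(1−t) = -3/5:8/5

PE:EC = -3/8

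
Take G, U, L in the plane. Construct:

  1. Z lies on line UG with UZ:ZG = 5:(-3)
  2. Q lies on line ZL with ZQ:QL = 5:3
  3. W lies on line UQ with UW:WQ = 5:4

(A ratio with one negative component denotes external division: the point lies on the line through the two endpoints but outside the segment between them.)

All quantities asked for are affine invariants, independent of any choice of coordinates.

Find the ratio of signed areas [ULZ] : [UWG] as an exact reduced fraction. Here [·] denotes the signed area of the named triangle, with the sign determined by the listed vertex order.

[ULZ]:[UWG] = 36/5

Work in coordinates with G = (0, 0), U = (1, 0), L = (0, 1).
1. Z lies on line UG with UZ:ZG = 5:(-3) ⇒ Z = (-3/2, 0)
2. Q lies on line ZL with ZQ:QL = 5:3 ⇒ Q = (-9/16, 5/8)
3. W lies on line UQ with UW:WQ = 5:4 ⇒ W = (19/144, 25/72)
2·[ULZ] = 5/2, 2·[UWG] = 25/72
[ULZ]:[UWG] = 5/2:25/72 = 36/5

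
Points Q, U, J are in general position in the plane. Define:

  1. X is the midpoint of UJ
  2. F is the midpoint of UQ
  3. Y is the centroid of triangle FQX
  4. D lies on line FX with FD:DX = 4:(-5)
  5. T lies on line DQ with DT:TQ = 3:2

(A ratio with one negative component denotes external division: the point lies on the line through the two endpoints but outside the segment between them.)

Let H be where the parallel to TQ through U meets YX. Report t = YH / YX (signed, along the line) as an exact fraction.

Assign Q = (0, 0), U = (1, 0), J = (0, 1) — the answer is frame-independent, so this choice is without loss of generality.
1. X is the midpoint of UJ ⇒ X = (1/2, 1/2)
2. F is the midpoint of UQ ⇒ F = (1/2, 0)
3. Y is the centroid of triangle FQX ⇒ Y = (1/3, 1/6)
4. D lies on line FX with FD:DX = 4:(-5) ⇒ D = (1/2, -2)
5. T lies on line DQ with DT:TQ = 3:2 ⇒ T = (1/5, -4/5)
through U parallel to TQ: direction (-1/5, 4/5); meets YX at H = (3/4, 1)
H = Y + t·(X−Y) with t = 5/2

t = 5/2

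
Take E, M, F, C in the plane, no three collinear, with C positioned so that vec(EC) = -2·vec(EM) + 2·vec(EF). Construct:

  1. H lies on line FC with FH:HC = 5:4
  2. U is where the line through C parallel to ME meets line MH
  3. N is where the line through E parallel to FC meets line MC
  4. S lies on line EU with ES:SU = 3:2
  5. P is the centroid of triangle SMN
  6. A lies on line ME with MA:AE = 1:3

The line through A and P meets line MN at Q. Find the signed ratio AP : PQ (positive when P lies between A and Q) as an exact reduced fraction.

Set E = (0, 0), M = (1, 0), F = (0, 1), C = (-2, 2); any affine frame gives the same invariant.
1. H lies on line FC with FH:HC = 5:4 ⇒ H = (-10/9, 14/9)
2. U is where the line through C parallel to ME meets line MH ⇒ U = (-12/7, 2)
3. N is where the line through E parallel to FC meets line MC ⇒ N = (4, -2)
4. S lies on line EU with ES:SU = 3:2 ⇒ S = (-36/35, 6/5)
5. P is the centroid of triangle SMN ⇒ P = (139/105, -4/15)
6. A lies on line ME with MA:AE = 1:3 ⇒ A = (3/4, 0)
line AP meets MN at Q = (115/73, -28/73)
P = A + t·(Q−A) with t = 73/105, so AP:PQ = 73/105:32/105

AP:PQ = 73/32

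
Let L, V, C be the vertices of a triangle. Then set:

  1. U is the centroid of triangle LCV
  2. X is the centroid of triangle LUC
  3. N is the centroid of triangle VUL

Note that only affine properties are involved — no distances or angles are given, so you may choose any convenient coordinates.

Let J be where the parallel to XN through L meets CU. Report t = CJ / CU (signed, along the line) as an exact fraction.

t = 3

Assign L = (0, 0), V = (1, 0), C = (0, 1) — the answer is frame-independent, so this choice is without loss of generality.
1. U is the centroid of triangle LCV ⇒ U = (1/3, 1/3)
2. X is the centroid of triangle LUC ⇒ X = (1/9, 4/9)
3. N is the centroid of triangle VUL ⇒ N = (4/9, 1/9)
through L parallel to XN: direction (1/3, -1/3); meets CU at J = (1, -1)
J = C + t·(U−C) with t = 3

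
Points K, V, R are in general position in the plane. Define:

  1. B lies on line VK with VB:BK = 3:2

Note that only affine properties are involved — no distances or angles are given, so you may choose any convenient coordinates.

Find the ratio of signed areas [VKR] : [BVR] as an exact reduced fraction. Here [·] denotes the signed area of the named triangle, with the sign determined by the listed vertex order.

[VKR]:[BVR] = -5/3

Assign K = (0, 0), V = (1, 0), R = (0, 1) — the answer is frame-independent, so this choice is without loss of generality.
1. B lies on line VK with VB:BK = 3:2 ⇒ B = (2/5, 0)
2·[VKR] = -1, 2·[BVR] = 3/5
[VKR]:[BVR] = -1:3/5 = -5/3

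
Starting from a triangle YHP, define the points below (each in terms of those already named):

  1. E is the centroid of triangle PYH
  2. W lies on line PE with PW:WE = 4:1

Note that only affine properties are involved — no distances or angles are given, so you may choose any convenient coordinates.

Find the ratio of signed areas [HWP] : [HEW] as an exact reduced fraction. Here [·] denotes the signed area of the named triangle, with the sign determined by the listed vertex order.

[HWP]:[HEW] = 4

Assign Y = (0, 0), H = (1, 0), P = (0, 1) — the answer is frame-independent, so this choice is without loss of generality.
1. E is the centroid of triangle PYH ⇒ E = (1/3, 1/3)
2. W lies on line PE with PW:WE = 4:1 ⇒ W = (4/15, 7/15)
2·[HWP] = -4/15, 2·[HEW] = -1/15
[HWP]:[HEW] = -4/15:-1/15 = 4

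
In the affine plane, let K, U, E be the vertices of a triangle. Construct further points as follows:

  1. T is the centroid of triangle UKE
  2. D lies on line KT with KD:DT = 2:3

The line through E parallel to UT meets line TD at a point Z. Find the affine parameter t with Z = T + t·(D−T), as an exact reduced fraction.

t = -5/3

Work in coordinates with K = (0, 0), U = (1, 0), E = (0, 1).
1. T is the centroid of triangle UKE ⇒ T = (1/3, 1/3)
2. D lies on line KT with KD:DT = 2:3 ⇒ D = (2/15, 2/15)
through E parallel to UT: direction (-2/3, 1/3); meets TD at Z = (2/3, 2/3)
Z = T + t·(D−T) with t = -5/3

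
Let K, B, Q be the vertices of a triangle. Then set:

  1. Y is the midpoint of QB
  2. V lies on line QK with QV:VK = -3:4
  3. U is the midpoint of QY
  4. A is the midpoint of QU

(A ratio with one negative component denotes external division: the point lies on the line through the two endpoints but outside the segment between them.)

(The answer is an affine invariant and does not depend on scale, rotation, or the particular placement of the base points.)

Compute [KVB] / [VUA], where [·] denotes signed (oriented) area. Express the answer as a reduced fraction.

Set K = (0, 0), B = (1, 0), Q = (0, 1); any affine frame gives the same invariant.
1. Y is the midpoint of QB ⇒ Y = (1/2, 1/2)
2. V lies on line QK with QV:VK = -3:4 ⇒ V = (0, 4)
3. U is the midpoint of QY ⇒ U = (1/4, 3/4)
4. A is the midpoint of QU ⇒ A = (1/8, 7/8)
2·[KVB] = -4, 2·[VUA] = -3/8
[KVB]:[VUA] = -4:-3/8 = 32/3

[KVB]:[VUA] = 32/3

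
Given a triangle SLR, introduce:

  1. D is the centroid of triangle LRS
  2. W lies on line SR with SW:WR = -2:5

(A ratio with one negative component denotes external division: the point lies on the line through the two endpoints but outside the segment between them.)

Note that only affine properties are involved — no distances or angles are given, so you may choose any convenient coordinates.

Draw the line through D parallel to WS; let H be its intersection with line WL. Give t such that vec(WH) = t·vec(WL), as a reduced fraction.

Set S = (0, 0), L = (1, 0), R = (0, 1); any affine frame gives the same invariant.
1. D is the centroid of triangle LRS ⇒ D = (1/3, 1/3)
2. W lies on line SR with SW:WR = -2:5 ⇒ W = (0, -2/3)
through D parallel to WS: direction (0, 2/3); meets WL at H = (1/3, -4/9)
H = W + t·(L−W) with t = 1/3

t = 1/3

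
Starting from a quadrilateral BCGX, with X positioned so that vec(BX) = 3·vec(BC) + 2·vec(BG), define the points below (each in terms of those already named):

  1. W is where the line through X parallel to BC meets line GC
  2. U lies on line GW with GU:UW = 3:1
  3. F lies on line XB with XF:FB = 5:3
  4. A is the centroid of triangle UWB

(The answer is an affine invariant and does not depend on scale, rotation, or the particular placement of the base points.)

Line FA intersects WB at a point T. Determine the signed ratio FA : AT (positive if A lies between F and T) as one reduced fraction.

Set B = (0, 0), C = (1, 0), G = (0, 1), X = (3, 2); any affine frame gives the same invariant.
1. W is where the line through X parallel to BC meets line GC ⇒ W = (-1, 2)
2. U lies on line GW with GU:UW = 3:1 ⇒ U = (-3/4, 7/4)
3. F lies on line XB with XF:FB = 5:3 ⇒ F = (9/8, 3/4)
4. A is the centroid of triangle UWB ⇒ A = (-7/12, 5/4)
line FA meets WB at T = (-177/280, 177/140)
A = F + t·(T−F) with t = 35/36, so FA:AT = 35/36:1/36

FA:AT = 35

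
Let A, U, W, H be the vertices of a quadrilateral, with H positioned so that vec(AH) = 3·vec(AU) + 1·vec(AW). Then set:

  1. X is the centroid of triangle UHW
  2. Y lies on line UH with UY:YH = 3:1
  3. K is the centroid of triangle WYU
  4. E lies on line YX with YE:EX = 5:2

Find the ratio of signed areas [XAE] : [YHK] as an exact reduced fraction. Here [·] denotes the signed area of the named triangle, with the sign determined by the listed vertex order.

Choose coordinates A = (0, 0), U = (1, 0), W = (0, 1), H = (3, 1).
1. X is the centroid of triangle UHW ⇒ X = (4/3, 2/3)
2. Y lies on line UH with UY:YH = 3:1 ⇒ Y = (5/2, 3/4)
3. K is the centroid of triangle WYU ⇒ K = (7/6, 7/12)
4. E lies on line YX with YE:EX = 5:2 ⇒ E = (5/3, 29/42)
2·[XAE] = 4/21, 2·[YHK] = 1/4
[XAE]:[YHK] = 4/21:1/4 = 16/21

[XAE]:[YHK] = 16/21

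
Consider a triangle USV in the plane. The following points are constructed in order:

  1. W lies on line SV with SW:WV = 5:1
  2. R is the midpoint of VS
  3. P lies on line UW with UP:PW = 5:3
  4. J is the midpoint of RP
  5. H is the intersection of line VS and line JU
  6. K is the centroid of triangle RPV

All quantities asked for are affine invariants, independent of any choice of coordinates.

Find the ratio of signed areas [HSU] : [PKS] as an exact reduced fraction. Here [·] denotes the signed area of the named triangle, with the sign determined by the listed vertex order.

Set U = (0, 0), S = (1, 0), V = (0, 1); any affine frame gives the same invariant.
1. W lies on line SV with SW:WV = 5:1 ⇒ W = (1/6, 5/6)
2. R is the midpoint of VS ⇒ R = (1/2, 1/2)
3. P lies on line UW with UP:PW = 5:3 ⇒ P = (5/48, 25/48)
4. J is the midpoint of RP ⇒ J = (29/96, 49/96)
5. H is the intersection of line VS and line JU ⇒ H = (29/78, 49/78)
6. K is the centroid of triangle RPV ⇒ K = (29/144, 97/144)
2·[HSU] = -49/78, 2·[PKS] = -3/16
[HSU]:[PKS] = -49/78:-3/16 = 392/117

[HSU]:[PKS] = 392/117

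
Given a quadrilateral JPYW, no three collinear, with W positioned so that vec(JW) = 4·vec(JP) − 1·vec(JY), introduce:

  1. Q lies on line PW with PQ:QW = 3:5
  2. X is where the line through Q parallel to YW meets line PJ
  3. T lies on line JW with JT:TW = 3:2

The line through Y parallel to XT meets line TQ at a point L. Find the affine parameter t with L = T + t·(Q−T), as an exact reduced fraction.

t = 64/21

Set J = (0, 0), P = (1, 0), Y = (0, 1), W = (4, -1); any affine frame gives the same invariant.
1. Q lies on line PW with PQ:QW = 3:5 ⇒ Q = (17/8, -3/8)
2. X is where the line through Q parallel to YW meets line PJ ⇒ X = (11/8, 0)
3. T lies on line JW with JT:TW = 3:2 ⇒ T = (12/5, -3/5)
through Y parallel to XT: direction (41/40, -3/5); meets TQ at L = (164/105, 3/35)
L = T + t·(Q−T) with t = 64/21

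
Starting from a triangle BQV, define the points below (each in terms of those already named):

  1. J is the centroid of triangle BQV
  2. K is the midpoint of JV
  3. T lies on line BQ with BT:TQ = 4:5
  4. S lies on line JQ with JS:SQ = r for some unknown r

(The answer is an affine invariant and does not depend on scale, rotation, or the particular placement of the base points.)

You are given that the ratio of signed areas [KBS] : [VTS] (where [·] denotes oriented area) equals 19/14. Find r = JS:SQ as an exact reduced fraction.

Assign B = (0, 0), Q = (1, 0), V = (0, 1) — the answer is frame-independent, so this choice is without loss of generality.
1. J is the centroid of triangle BQV ⇒ J = (1/3, 1/3)
2. K is the midpoint of JV ⇒ K = (1/6, 2/3)
3. T lies on line BQ with BT:TQ = 4:5 ⇒ T = (4/9, 0)
4. With JS:SQ = r, write λ = r/(r+1) so S = J + λ·(Q−J); S is affine-linear in λ
Every point depending on S is an affine combination of S and λ-independent points, so each such coordinate is linear in λ; the λ² term in each signed area is a multiple of (Q−J)×(Q−J) = 0, so 2·[KBS] and 2·[VTS] are each linear in λ. Evaluating at λ=0 and λ=1:
  2·[KBS] = 1/2·λ + 1/6,   2·[VTS] = 14/27·λ + 1/27
So [KBS]:[VTS] = (1/2·λ + 1/6) / (14/27·λ + 1/27). Setting this equal to 19/14:
  1/2·λ + 1/6 = 19/14·(14/27·λ + 1/27)  ⇒  λ = 4/7
Then r = λ/(1−λ) = (4/7)/(3/7) = 4/3. Check: with r = 4/3, S = (5/7, 1/7) and [KBS]:[VTS] = 19/14 as required.

r = 4/3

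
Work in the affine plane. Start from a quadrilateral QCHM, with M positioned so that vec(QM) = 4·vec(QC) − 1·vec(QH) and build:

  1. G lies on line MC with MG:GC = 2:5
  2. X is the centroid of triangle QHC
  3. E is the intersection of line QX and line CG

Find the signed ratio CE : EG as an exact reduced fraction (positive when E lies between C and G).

Choose coordinates Q = (0, 0), C = (1, 0), H = (0, 1), M = (4, -1).
1. G lies on line MC with MG:GC = 2:5 ⇒ G = (22/7, -5/7)
2. X is the centroid of triangle QHC ⇒ X = (1/3, 1/3)
3. E is the intersection of line QX and line CG ⇒ E = (1/4, 1/4)
E = C + t·(G−C) with t = -7/20, so CE:EG = t:(1−t) = -7/20:27/20

CE:EG = -7/27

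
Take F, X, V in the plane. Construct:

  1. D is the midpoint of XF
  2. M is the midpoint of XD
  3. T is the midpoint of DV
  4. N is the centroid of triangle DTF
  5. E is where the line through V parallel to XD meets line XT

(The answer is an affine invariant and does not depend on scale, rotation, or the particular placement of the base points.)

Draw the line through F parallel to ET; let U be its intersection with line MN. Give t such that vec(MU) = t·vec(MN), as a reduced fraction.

t = 3

Set F = (0, 0), X = (1, 0), V = (0, 1); any affine frame gives the same invariant.
1. D is the midpoint of XF ⇒ D = (1/2, 0)
2. M is the midpoint of XD ⇒ M = (3/4, 0)
3. T is the midpoint of DV ⇒ T = (1/4, 1/2)
4. N is the centroid of triangle DTF ⇒ N = (1/4, 1/6)
5. E is where the line through V parallel to XD meets line XT ⇒ E = (-1/2, 1)
through F parallel to ET: direction (3/4, -1/2); meets MN at U = (-3/4, 1/2)
U = M + t·(N−M) with t = 3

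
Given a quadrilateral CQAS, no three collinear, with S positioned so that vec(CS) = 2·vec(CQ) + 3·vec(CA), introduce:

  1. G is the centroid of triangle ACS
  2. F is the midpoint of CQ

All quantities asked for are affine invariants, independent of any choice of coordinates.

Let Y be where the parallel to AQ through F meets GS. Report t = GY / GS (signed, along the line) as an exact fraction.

t = -1/2

Set C = (0, 0), Q = (1, 0), A = (0, 1), S = (2, 3); any affine frame gives the same invariant.
1. G is the centroid of triangle ACS ⇒ G = (2/3, 4/3)
2. F is the midpoint of CQ ⇒ F = (1/2, 0)
through F parallel to AQ: direction (1, -1); meets GS at Y = (0, 1/2)
Y = G + t·(S−G) with t = -1/2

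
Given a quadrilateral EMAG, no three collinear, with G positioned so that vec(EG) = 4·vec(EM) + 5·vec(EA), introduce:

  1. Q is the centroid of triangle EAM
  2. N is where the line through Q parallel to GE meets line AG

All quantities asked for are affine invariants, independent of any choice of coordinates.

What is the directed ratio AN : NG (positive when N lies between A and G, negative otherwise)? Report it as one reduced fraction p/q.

AN:NG = -13

Work in coordinates with E = (0, 0), M = (1, 0), A = (0, 1), G = (4, 5).
1. Q is the centroid of triangle EAM ⇒ Q = (1/3, 1/3)
2. N is where the line through Q parallel to GE meets line AG ⇒ N = (13/3, 16/3)
N = A + t·(G−A) with t = 13/12, so AN:NG = t:(1−t) = 13/12:-1/12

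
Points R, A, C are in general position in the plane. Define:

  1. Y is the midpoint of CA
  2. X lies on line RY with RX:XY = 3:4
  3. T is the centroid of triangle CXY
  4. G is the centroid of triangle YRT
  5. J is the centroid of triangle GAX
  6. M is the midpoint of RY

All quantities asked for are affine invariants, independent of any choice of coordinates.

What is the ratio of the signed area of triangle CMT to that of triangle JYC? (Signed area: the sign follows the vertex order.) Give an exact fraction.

[CMT]:[JYC] = 27/61

Assign R = (0, 0), A = (1, 0), C = (0, 1) — the answer is frame-independent, so this choice is without loss of generality.
1. Y is the midpoint of CA ⇒ Y = (1/2, 1/2)
2. X lies on line RY with RX:XY = 3:4 ⇒ X = (3/14, 3/14)
3. T is the centroid of triangle CXY ⇒ T = (5/21, 4/7)
4. G is the centroid of triangle YRT ⇒ G = (31/126, 5/14)
5. J is the centroid of triangle GAX ⇒ J = (92/189, 4/21)
6. M is the midpoint of RY ⇒ M = (1/4, 1/4)
2·[CMT] = 1/14, 2·[JYC] = 61/378
[CMT]:[JYC] = 1/14:61/378 = 27/61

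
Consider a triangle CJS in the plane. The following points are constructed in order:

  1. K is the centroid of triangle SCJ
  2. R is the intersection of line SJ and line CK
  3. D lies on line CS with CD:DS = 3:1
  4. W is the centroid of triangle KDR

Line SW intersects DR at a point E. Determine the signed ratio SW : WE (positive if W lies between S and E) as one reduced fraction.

Choose coordinates C = (0, 0), J = (1, 0), S = (0, 1).
1. K is the centroid of triangle SCJ ⇒ K = (1/3, 1/3)
2. R is the intersection of line SJ and line CK ⇒ R = (1/2, 1/2)
3. D lies on line CS with CD:DS = 3:1 ⇒ D = (0, 3/4)
4. W is the centroid of triangle KDR ⇒ W = (5/18, 19/36)
line SW meets DR at E = (5/24, 31/48)
W = S + t·(E−S) with t = 4/3, so SW:WE = 4/3:-1/3

SW:WE = -4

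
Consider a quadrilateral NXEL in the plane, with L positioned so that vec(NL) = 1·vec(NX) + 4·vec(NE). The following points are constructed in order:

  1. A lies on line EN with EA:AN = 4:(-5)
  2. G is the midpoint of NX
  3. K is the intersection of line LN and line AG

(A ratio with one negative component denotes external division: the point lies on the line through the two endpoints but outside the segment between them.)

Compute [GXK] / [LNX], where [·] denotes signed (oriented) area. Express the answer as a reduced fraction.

[GXK]:[LNX] = 5/28

Work in coordinates with N = (0, 0), X = (1, 0), E = (0, 1), L = (1, 4).
1. A lies on line EN with EA:AN = 4:(-5) ⇒ A = (0, 5)
2. G is the midpoint of NX ⇒ G = (1/2, 0)
3. K is the intersection of line LN and line AG ⇒ K = (5/14, 10/7)
2·[GXK] = 5/7, 2·[LNX] = 4
[GXK]:[LNX] = 5/7:4 = 5/28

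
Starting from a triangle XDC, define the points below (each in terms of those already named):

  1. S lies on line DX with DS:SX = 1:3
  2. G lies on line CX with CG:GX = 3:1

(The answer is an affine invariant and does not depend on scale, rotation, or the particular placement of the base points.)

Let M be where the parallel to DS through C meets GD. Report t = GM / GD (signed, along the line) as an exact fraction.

t = -3

Assign X = (0, 0), D = (1, 0), C = (0, 1) — the answer is frame-independent, so this choice is without loss of generality.
1. S lies on line DX with DS:SX = 1:3 ⇒ S = (3/4, 0)
2. G lies on line CX with CG:GX = 3:1 ⇒ G = (0, 1/4)
through C parallel to DS: direction (-1/4, 0); meets GD at M = (-3, 1)
M = G + t·(D−G) with t = -3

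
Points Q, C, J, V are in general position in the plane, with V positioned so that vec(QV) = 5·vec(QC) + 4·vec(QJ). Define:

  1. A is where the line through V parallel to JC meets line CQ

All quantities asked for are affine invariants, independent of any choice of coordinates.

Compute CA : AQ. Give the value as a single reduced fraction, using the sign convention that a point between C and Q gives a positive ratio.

CA:AQ = -8/9

Choose coordinates Q = (0, 0), C = (1, 0), J = (0, 1), V = (5, 4).
1. A is where the line through V parallel to JC meets line CQ ⇒ A = (9, 0)
A = C + t·(Q−C) with t = -8, so CA:AQ = t:(1−t) = -8:9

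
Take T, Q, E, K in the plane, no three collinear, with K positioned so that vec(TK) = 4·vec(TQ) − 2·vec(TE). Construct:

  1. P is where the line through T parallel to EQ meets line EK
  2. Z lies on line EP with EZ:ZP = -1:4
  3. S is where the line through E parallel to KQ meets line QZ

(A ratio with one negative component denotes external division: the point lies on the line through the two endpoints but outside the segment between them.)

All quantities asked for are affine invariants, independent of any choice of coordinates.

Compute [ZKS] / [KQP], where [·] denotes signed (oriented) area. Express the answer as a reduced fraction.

Choose coordinates T = (0, 0), Q = (1, 0), E = (0, 1), K = (4, -2).
1. P is where the line through T parallel to EQ meets line EK ⇒ P = (-4, 4)
2. Z lies on line EP with EZ:ZP = -1:4 ⇒ Z = (4/3, 0)
3. S is where the line through E parallel to KQ meets line QZ ⇒ S = (3/2, 0)
2·[ZKS] = 1/3, 2·[KQP] = -2
[ZKS]:[KQP] = 1/3:-2 = -1/6

[ZKS]:[KQP] = -1/6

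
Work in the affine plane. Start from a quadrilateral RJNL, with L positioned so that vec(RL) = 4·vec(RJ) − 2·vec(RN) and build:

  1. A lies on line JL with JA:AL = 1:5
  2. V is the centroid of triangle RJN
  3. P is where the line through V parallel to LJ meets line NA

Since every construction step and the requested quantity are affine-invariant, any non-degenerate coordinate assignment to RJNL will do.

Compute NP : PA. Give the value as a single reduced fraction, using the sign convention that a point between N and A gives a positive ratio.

Work in coordinates with R = (0, 0), J = (1, 0), N = (0, 1), L = (4, -2).
1. A lies on line JL with JA:AL = 1:5 ⇒ A = (3/2, -1/3)
2. V is the centroid of triangle RJN ⇒ V = (1/3, 1/3)
3. P is where the line through V parallel to LJ meets line NA ⇒ P = (2, -7/9)
P = N + t·(A−N) with t = 4/3, so NP:PA = t:(1−t) = 4/3:-1/3

NP:PA = -4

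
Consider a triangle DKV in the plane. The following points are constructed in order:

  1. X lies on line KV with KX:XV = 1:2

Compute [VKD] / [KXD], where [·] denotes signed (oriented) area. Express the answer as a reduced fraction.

Work in coordinates with D = (0, 0), K = (1, 0), V = (0, 1).
1. X lies on line KV with KX:XV = 1:2 ⇒ X = (2/3, 1/3)
2·[VKD] = -1, 2·[KXD] = 1/3
[VKD]:[KXD] = -1:1/3 = -3

[VKD]:[KXD] = -3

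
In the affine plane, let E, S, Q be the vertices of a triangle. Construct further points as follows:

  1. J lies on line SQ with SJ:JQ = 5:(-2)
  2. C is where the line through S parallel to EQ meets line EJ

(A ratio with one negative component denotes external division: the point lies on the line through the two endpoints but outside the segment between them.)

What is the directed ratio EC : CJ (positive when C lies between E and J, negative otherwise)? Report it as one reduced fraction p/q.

Choose coordinates E = (0, 0), S = (1, 0), Q = (0, 1).
1. J lies on line SQ with SJ:JQ = 5:(-2) ⇒ J = (-2/3, 5/3)
2. C is where the line through S parallel to EQ meets line EJ ⇒ C = (1, -5/2)
C = E + t·(J−E) with t = -3/2, so EC:CJ = t:(1−t) = -3/2:5/2

EC:CJ = -3/5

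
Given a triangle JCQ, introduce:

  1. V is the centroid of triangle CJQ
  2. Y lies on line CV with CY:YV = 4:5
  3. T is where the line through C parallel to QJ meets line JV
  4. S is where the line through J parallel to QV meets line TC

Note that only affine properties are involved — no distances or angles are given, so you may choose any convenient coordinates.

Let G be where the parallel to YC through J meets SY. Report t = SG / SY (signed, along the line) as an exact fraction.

Set J = (0, 0), C = (1, 0), Q = (0, 1); any affine frame gives the same invariant.
1. V is the centroid of triangle CJQ ⇒ V = (1/3, 1/3)
2. Y lies on line CV with CY:YV = 4:5 ⇒ Y = (19/27, 4/27)
3. T is where the line through C parallel to QJ meets line JV ⇒ T = (1, 1)
4. S is where the line through J parallel to QV meets line TC ⇒ S = (1, -2)
through J parallel to YC: direction (8/27, -4/27); meets SY at G = (7/9, -7/18)
G = S + t·(Y−S) with t = 3/4

t = 3/4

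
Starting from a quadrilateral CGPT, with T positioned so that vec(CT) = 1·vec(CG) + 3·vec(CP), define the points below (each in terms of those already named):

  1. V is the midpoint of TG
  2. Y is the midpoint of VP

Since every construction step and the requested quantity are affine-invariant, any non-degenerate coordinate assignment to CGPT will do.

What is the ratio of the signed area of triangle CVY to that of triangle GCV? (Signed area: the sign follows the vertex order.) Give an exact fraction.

Work in coordinates with C = (0, 0), G = (1, 0), P = (0, 1), T = (1, 3).
1. V is the midpoint of TG ⇒ V = (1, 3/2)
2. Y is the midpoint of VP ⇒ Y = (1/2, 5/4)
2·[CVY] = 1/2, 2·[GCV] = -3/2
[CVY]:[GCV] = 1/2:-3/2 = -1/3

[CVY]:[GCV] = -1/3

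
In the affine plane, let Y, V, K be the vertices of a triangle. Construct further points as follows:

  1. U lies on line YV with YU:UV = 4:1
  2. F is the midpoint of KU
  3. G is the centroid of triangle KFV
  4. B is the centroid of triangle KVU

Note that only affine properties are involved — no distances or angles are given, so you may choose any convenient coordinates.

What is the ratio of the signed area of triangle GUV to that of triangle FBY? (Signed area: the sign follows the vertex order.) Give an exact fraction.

Set Y = (0, 0), V = (1, 0), K = (0, 1); any affine frame gives the same invariant.
1. U lies on line YV with YU:UV = 4:1 ⇒ U = (4/5, 0)
2. F is the midpoint of KU ⇒ F = (2/5, 1/2)
3. G is the centroid of triangle KFV ⇒ G = (7/15, 1/2)
4. B is the centroid of triangle KVU ⇒ B = (3/5, 1/3)
2·[GUV] = 1/10, 2·[FBY] = -1/6
[GUV]:[FBY] = 1/10:-1/6 = -3/5

[GUV]:[FBY] = -3/5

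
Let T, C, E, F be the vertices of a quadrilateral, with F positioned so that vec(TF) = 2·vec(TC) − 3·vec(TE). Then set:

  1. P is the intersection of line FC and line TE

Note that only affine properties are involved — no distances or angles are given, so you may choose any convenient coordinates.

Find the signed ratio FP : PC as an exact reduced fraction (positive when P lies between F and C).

FP:PC = -2

Set T = (0, 0), C = (1, 0), E = (0, 1), F = (2, -3); any affine frame gives the same invariant.
1. P is the intersection of line FC and line TE ⇒ P = (0, 3)
P = F + t·(C−F) with t = 2, so FP:PC = t:(1−t) = 2:-1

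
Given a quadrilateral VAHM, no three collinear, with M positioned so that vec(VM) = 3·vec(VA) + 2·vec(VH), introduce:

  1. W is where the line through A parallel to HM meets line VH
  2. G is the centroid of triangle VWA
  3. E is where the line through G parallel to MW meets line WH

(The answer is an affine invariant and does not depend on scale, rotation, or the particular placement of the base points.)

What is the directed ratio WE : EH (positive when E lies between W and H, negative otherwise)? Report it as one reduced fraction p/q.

WE:EH = -1/37

Assign V = (0, 0), A = (1, 0), H = (0, 1), M = (3, 2) — the answer is frame-independent, so this choice is without loss of generality.
1. W is where the line through A parallel to HM meets line VH ⇒ W = (0, -1/3)
2. G is the centroid of triangle VWA ⇒ G = (1/3, -1/9)
3. E is where the line through G parallel to MW meets line WH ⇒ E = (0, -10/27)
E = W + t·(H−W) with t = -1/36, so WE:EH = t:(1−t) = -1/36:37/36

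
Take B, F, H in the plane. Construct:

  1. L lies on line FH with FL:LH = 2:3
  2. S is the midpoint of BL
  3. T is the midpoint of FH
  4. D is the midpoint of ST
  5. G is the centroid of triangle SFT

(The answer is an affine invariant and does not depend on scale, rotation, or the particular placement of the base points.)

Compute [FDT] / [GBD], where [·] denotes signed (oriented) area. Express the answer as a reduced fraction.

[FDT]:[GBD] = 15/14

Choose coordinates B = (0, 0), F = (1, 0), H = (0, 1).
1. L lies on line FH with FL:LH = 2:3 ⇒ L = (3/5, 2/5)
2. S is the midpoint of BL ⇒ S = (3/10, 1/5)
3. T is the midpoint of FH ⇒ T = (1/2, 1/2)
4. D is the midpoint of ST ⇒ D = (2/5, 7/20)
5. G is the centroid of triangle SFT ⇒ G = (3/5, 7/30)
2·[FDT] = -1/8, 2·[GBD] = -7/60
[FDT]:[GBD] = -1/8:-7/60 = 15/14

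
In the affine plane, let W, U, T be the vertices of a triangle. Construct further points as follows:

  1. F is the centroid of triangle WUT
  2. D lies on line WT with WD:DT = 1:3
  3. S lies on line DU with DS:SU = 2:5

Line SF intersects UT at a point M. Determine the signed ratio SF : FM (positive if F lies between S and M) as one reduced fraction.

Work in coordinates with W = (0, 0), U = (1, 0), T = (0, 1).
1. F is the centroid of triangle WUT ⇒ F = (1/3, 1/3)
2. D lies on line WT with WD:DT = 1:3 ⇒ D = (0, 1/4)
3. S lies on line DU with DS:SU = 2:5 ⇒ S = (2/7, 5/28)
line SF meets UT at M = (7/17, 10/17)
F = S + t·(M−S) with t = 17/45, so SF:FM = 17/45:28/45

SF:FM = 17/28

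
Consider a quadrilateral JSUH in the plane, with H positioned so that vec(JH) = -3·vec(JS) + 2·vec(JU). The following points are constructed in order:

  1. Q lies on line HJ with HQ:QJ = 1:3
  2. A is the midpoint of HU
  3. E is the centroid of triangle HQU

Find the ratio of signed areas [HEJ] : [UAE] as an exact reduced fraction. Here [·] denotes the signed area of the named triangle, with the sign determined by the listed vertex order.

Work in coordinates with J = (0, 0), S = (1, 0), U = (0, 1), H = (-3, 2).
1. Q lies on line HJ with HQ:QJ = 1:3 ⇒ Q = (-9/4, 3/2)
2. A is the midpoint of HU ⇒ A = (-3/2, 3/2)
3. E is the centroid of triangle HQU ⇒ E = (-7/4, 3/2)
2·[HEJ] = -1, 2·[UAE] = 1/8
[HEJ]:[UAE] = -1:1/8 = -8

[HEJ]:[UAE] = -8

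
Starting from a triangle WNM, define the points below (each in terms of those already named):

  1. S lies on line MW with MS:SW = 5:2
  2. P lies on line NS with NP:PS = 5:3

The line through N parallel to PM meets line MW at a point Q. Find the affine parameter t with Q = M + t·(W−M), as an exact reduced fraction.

Set W = (0, 0), N = (1, 0), M = (0, 1); any affine frame gives the same invariant.
1. S lies on line MW with MS:SW = 5:2 ⇒ S = (0, 2/7)
2. P lies on line NS with NP:PS = 5:3 ⇒ P = (3/8, 5/28)
through N parallel to PM: direction (-3/8, 23/28); meets MW at Q = (0, 46/21)
Q = M + t·(W−M) with t = -25/21

t = -25/21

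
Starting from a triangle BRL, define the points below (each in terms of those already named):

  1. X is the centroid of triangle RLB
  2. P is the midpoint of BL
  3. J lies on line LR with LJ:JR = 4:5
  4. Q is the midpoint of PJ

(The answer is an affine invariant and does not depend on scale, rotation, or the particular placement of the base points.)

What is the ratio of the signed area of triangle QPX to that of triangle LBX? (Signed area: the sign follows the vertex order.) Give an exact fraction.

[QPX]:[LBX] = 5/36

Assign B = (0, 0), R = (1, 0), L = (0, 1) — the answer is frame-independent, so this choice is without loss of generality.
1. X is the centroid of triangle RLB ⇒ X = (1/3, 1/3)
2. P is the midpoint of BL ⇒ P = (0, 1/2)
3. J lies on line LR with LJ:JR = 4:5 ⇒ J = (4/9, 5/9)
4. Q is the midpoint of PJ ⇒ Q = (2/9, 19/36)
2·[QPX] = 5/108, 2·[LBX] = 1/3
[QPX]:[LBX] = 5/108:1/3 = 5/36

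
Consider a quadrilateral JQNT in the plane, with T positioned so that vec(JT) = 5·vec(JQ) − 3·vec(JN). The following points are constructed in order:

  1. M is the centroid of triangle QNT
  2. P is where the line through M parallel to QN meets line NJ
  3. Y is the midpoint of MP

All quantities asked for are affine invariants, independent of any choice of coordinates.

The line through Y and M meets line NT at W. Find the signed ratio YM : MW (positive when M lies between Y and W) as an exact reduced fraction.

YM:MW = -3

Assign J = (0, 0), Q = (1, 0), N = (0, 1), T = (5, -3) — the answer is frame-independent, so this choice is without loss of generality.
1. M is the centroid of triangle QNT ⇒ M = (2, -2/3)
2. P is where the line through M parallel to QN meets line NJ ⇒ P = (0, 4/3)
3. Y is the midpoint of MP ⇒ Y = (1, 1/3)
line YM meets NT at W = (5/3, -1/3)
M = Y + t·(W−Y) with t = 3/2, so YM:MW = 3/2:-1/2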